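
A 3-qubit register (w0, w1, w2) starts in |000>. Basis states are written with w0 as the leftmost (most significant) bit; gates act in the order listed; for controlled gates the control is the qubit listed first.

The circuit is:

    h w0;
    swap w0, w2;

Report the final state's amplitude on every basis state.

After the circuit, the state carries amplitude sqrt(2)/2 on |000>, sqrt(2)/2 on |001>, and 0 on every other basis state.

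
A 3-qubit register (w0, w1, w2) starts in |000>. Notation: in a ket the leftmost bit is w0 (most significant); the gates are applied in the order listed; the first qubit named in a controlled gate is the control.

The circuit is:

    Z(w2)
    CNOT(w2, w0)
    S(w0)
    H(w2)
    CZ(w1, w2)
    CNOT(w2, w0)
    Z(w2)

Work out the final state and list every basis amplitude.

After the circuit, the state carries amplitude sqrt(2)/2 on |000>, -sqrt(2)/2 on |101>, and 0 on every other basis state.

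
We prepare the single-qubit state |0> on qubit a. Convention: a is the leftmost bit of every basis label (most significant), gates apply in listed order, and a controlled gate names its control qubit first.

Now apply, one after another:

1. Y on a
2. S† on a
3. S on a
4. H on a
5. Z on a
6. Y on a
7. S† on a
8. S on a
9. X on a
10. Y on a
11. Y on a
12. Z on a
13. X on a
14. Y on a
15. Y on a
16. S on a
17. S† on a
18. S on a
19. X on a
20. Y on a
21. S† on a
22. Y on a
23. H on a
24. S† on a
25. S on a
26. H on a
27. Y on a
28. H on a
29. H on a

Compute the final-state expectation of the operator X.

The expectation value of X is -1. Key observation: steps 22-27 multiply out to the identity, so the circuit reduces to the remaining gates.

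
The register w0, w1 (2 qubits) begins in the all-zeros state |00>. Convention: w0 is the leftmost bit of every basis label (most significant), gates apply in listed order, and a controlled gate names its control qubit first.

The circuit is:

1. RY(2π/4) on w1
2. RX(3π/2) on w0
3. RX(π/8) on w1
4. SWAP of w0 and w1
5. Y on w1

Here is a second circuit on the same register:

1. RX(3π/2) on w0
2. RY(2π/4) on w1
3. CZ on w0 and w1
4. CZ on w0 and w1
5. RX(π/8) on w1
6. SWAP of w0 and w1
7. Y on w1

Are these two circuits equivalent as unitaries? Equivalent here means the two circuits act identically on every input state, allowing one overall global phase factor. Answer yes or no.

Yes, they are equivalent — the unitaries differ by at most a global phase.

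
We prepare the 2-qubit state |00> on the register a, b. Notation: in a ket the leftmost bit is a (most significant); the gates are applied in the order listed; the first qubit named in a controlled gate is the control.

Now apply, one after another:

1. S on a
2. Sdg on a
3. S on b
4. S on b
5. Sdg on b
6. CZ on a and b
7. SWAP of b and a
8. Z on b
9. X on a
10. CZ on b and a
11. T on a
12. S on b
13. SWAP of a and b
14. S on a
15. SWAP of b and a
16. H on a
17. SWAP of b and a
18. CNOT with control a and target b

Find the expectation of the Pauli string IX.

The expectation value of IX is -1. Key observation: gates 4-5 undo each other exactly, leaving only the rest of the circuit to track.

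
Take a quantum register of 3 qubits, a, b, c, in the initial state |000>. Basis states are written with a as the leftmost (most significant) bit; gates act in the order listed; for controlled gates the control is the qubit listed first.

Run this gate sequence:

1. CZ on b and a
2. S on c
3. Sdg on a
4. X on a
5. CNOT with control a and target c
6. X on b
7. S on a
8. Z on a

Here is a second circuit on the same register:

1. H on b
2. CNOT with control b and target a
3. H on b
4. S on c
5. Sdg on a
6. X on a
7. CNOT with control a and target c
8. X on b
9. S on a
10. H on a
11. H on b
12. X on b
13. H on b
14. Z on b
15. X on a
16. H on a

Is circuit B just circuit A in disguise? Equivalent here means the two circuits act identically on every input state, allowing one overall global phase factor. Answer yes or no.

No: there is an input state on which the two circuits produce genuinely different outputs (not merely differing by a phase).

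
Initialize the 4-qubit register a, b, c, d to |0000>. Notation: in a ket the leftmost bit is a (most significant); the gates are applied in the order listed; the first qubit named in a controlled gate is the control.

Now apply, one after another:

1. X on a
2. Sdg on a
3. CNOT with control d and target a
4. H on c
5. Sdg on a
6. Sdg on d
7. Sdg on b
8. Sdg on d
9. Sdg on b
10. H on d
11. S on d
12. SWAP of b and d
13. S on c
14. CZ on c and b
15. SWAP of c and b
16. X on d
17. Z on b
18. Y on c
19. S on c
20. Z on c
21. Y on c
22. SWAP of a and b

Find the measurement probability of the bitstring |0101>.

Outcome |0101> occurs with probability 1/4.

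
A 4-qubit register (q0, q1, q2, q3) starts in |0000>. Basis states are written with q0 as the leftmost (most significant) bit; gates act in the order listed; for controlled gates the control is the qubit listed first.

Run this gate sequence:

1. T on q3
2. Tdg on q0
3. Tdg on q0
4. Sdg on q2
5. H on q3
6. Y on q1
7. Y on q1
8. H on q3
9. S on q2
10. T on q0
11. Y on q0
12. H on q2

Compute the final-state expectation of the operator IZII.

In the final state, IZII has expectation 1.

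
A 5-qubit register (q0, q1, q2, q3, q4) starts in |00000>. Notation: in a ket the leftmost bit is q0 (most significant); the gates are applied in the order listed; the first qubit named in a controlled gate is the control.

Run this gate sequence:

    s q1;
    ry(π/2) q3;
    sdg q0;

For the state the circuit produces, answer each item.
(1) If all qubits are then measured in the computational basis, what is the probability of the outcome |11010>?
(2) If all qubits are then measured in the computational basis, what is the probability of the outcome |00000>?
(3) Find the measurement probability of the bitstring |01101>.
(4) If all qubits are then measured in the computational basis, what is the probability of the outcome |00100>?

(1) A full measurement returns |11010> with probability 0.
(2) Outcome |00000> occurs with probability 1/2.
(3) Outcome |01101> occurs with probability 0.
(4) Outcome |00100> occurs with probability 0.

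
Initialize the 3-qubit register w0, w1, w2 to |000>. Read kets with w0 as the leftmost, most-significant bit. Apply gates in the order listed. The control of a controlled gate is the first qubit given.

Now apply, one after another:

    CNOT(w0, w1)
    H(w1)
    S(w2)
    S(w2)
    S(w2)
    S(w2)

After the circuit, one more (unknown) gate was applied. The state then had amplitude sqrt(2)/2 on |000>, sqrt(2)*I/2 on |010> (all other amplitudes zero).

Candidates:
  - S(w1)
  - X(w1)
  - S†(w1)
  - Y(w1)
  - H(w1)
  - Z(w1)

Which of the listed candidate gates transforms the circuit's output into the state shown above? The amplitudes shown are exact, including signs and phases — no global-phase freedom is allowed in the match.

The applied gate was S(w1). Key observation: steps 3-6 multiply out to the identity, so the circuit reduces to the remaining gates.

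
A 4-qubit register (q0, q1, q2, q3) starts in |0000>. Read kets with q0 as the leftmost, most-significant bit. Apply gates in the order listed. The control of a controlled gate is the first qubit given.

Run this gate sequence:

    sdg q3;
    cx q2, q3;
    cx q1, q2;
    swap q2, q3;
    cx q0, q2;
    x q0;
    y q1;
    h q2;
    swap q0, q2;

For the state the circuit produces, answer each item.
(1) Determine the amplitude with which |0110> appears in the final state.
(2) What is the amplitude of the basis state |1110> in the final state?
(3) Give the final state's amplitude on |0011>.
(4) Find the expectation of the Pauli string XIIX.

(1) The amplitude on |0110> is sqrt(2)*I/2.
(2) |1110> carries amplitude sqrt(2)*I/2 in the final state.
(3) The final state's coefficient on |0011> equals 0.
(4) The observable XIIX averages to 0.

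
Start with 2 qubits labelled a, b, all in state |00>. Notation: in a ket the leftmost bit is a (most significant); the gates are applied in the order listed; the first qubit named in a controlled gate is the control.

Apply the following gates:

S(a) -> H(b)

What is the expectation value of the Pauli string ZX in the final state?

The observable ZX averages to 1.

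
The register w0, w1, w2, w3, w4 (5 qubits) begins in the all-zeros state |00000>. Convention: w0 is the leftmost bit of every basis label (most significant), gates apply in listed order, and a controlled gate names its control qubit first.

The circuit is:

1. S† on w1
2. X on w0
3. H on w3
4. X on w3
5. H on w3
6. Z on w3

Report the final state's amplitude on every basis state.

The resulting statevector has amplitude 1 on |10000>, and 0 on every other basis state.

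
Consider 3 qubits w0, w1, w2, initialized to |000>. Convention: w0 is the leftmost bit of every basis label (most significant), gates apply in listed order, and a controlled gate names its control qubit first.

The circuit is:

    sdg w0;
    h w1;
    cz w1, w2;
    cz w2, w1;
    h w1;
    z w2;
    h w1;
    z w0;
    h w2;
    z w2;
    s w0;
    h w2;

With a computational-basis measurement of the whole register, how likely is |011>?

Outcome |011> occurs with probability 1/2.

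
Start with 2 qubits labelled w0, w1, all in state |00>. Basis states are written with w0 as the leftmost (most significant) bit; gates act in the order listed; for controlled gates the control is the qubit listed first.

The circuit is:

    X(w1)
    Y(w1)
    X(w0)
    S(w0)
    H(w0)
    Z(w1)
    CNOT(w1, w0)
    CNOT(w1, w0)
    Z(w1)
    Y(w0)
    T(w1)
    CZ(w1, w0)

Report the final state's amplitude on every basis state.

The final amplitudes are sqrt(2)*I/2 on |00>, 0 on |01>, sqrt(2)*I/2 on |10>, 0 on |11>.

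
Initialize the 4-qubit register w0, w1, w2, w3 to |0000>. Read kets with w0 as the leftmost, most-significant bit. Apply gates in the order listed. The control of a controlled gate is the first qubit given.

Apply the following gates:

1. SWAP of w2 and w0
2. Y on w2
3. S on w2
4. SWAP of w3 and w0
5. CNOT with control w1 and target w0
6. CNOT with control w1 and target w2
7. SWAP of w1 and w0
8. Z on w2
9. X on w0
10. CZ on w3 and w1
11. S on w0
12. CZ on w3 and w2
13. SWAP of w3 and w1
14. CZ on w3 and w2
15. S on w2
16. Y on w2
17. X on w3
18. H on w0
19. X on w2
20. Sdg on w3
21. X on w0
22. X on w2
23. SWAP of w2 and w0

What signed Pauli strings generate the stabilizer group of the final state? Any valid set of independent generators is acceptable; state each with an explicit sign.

One valid set of independent stabilizer generators is -IIXI, +ZIII, +IZII, -IIIZ (any independent generating set of the same group is equally correct).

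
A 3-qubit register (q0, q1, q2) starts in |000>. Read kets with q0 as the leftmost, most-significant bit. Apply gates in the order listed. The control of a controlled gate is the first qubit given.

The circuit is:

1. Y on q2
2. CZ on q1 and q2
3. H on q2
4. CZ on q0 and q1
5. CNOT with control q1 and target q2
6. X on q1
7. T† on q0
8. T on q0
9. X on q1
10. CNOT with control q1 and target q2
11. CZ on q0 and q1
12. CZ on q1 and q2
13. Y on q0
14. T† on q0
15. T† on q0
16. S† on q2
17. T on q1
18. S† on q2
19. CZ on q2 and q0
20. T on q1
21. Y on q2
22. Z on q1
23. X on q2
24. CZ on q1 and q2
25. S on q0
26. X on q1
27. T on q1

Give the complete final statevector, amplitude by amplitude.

The resulting statevector has amplitude -sqrt(2)*exp(3*I*pi/4)/2 on |110>, -sqrt(2)*exp(3*I*pi/4)/2 on |111>, and 0 on every other basis state. Key observation: steps 4-11 multiply out to the identity, so the circuit reduces to the remaining gates.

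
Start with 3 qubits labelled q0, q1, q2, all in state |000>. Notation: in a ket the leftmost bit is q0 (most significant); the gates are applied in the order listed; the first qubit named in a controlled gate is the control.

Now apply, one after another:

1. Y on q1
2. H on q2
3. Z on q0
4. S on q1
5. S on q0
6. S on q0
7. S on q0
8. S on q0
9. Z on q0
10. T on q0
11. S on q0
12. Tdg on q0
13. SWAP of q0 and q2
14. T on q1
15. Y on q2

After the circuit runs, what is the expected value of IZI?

The observable IZI averages to -1.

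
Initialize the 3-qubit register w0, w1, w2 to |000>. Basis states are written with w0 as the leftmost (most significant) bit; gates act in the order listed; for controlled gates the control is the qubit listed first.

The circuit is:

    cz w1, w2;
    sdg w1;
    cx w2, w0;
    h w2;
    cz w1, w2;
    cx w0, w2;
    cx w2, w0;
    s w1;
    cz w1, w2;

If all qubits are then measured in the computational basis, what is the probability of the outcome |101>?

A full measurement returns |101> with probability 1/2.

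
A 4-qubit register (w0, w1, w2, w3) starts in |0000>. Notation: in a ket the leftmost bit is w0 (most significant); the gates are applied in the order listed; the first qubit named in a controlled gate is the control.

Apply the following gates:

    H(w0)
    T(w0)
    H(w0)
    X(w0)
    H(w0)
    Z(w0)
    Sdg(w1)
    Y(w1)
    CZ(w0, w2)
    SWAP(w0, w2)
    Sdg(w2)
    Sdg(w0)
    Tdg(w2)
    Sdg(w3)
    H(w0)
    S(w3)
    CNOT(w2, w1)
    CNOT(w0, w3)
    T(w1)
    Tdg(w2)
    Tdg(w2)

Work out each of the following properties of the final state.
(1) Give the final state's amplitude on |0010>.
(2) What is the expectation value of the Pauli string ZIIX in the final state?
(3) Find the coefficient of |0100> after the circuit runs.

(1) The final state's coefficient on |0010> equals -I/2. Key observation: the block from step 3 through step 6 cancels to the identity and can be dropped.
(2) The observable ZIIX averages to 0.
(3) The amplitude on |0100> is exp(3*I*pi/4)/2.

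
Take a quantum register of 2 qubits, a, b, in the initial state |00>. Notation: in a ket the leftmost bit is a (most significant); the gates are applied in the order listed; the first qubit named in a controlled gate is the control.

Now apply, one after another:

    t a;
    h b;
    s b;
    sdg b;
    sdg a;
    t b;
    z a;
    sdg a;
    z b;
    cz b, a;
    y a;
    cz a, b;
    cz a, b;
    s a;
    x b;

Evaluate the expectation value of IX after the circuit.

In the final state, IX has expectation -sqrt(2)/2. Key observation: steps 3-4 multiply out to the identity, so the circuit reduces to the remaining gates.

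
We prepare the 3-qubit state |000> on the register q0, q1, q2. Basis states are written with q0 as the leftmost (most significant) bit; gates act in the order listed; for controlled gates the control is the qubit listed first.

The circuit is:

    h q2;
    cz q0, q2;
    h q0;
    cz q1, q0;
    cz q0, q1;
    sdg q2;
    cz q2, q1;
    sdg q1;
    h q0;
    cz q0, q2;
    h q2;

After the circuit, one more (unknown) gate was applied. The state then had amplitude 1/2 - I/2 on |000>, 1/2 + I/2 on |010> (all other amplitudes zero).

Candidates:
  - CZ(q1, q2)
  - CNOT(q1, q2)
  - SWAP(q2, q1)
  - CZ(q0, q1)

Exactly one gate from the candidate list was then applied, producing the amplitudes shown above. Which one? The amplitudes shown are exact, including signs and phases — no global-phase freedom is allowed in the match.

The unique candidate consistent with the amplitudes is SWAP(q2, q1).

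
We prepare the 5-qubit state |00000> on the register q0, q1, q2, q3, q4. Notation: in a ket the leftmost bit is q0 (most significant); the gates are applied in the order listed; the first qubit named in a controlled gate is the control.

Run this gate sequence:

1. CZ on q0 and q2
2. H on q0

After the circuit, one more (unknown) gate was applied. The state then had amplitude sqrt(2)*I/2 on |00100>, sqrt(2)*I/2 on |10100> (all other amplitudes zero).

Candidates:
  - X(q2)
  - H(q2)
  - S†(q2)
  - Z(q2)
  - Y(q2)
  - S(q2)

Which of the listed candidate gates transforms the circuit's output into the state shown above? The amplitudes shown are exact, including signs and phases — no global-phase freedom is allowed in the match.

It was Y(q2) that produced the state shown.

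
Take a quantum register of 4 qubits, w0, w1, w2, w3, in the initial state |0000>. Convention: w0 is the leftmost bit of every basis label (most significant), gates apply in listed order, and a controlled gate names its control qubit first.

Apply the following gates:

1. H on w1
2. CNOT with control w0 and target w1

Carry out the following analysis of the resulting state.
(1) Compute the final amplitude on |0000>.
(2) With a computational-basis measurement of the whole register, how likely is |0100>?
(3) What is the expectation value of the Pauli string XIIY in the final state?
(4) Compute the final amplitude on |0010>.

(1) The final state's coefficient on |0000> equals sqrt(2)/2.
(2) Outcome |0100> occurs with probability 1/2.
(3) The observable XIIY averages to 0.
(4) |0010> carries amplitude 0 in the final state.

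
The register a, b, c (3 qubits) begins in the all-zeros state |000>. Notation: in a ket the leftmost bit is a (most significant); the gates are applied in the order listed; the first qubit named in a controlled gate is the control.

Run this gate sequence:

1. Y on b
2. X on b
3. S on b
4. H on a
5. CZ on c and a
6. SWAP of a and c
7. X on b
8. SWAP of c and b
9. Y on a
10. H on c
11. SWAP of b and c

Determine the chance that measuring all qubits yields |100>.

A full measurement returns |100> with probability 1/4.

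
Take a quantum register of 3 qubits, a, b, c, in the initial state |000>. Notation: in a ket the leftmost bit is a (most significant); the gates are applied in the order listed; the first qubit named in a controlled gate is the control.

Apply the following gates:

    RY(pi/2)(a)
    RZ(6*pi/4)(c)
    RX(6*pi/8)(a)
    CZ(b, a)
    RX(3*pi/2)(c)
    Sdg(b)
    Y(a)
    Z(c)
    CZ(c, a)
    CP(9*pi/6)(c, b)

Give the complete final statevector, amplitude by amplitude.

The final amplitudes are (-sqrt(sqrt(2) + 2) - I*sqrt(2 - sqrt(2)))*exp(I*pi/4)/4 on |000>, (-sqrt(2 - sqrt(2)) + I*sqrt(sqrt(2) + 2))*exp(I*pi/4)/4 on |001>, 0 on |010>, 0 on |011>, (sqrt(sqrt(2) + 2) + I*sqrt(2 - sqrt(2)))*exp(I*pi/4)/4 on |100>, (-sqrt(2 - sqrt(2)) + I*sqrt(sqrt(2) + 2))*exp(I*pi/4)/4 on |101>, 0 on |110>, 0 on |111>.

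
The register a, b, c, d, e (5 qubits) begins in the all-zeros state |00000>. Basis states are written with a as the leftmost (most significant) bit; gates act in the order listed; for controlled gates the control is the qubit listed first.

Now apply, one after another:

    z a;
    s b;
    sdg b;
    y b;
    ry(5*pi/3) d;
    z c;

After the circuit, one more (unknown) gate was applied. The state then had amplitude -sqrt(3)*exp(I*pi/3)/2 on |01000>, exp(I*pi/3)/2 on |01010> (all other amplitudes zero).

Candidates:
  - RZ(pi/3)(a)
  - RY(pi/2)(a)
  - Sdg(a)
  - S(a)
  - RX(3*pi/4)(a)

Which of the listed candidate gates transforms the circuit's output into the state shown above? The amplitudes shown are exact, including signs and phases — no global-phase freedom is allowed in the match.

The applied gate was RZ(pi/3)(a).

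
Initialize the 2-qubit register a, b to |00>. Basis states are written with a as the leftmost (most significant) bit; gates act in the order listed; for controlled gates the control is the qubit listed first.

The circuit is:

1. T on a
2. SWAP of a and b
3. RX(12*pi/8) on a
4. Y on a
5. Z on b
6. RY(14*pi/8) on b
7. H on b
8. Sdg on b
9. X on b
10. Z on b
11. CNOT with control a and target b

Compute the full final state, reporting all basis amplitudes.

The final amplitudes are -I*sqrt(sqrt(2) + 2)/4 - I*sqrt(2 - sqrt(2))/4 on |00>, -sqrt(sqrt(2) + 2)/4 + sqrt(2 - sqrt(2))/4 on |01>, -I*sqrt(sqrt(2) + 2)/4 + I*sqrt(2 - sqrt(2))/4 on |10>, sqrt(2 - sqrt(2))/4 + sqrt(sqrt(2) + 2)/4 on |11>.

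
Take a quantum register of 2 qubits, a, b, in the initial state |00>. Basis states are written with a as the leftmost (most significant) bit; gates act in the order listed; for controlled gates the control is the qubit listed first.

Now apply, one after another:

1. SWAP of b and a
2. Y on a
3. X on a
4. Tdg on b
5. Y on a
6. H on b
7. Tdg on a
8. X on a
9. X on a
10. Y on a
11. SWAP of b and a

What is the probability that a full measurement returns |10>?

Outcome |10> occurs with probability 1/2.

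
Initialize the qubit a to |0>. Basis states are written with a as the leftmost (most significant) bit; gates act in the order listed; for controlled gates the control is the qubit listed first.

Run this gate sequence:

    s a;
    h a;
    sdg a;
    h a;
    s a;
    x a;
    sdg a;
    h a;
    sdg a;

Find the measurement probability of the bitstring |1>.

A full measurement returns |1> with probability 1/2.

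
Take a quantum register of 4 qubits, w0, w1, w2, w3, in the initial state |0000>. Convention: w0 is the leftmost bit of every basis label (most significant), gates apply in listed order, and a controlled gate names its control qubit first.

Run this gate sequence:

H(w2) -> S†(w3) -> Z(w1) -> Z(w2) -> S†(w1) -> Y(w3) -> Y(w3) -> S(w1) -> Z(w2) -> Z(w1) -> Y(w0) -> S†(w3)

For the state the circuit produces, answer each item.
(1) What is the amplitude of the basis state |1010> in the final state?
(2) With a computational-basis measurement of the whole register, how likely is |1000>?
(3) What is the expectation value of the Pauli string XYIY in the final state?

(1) The final state's coefficient on |1010> equals sqrt(2)*I/2. Key observation: the block from step 3 through step 10 cancels to the identity and can be dropped.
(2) The probability of measuring |1000> is 1/2.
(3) The expectation value of XYIY is 0.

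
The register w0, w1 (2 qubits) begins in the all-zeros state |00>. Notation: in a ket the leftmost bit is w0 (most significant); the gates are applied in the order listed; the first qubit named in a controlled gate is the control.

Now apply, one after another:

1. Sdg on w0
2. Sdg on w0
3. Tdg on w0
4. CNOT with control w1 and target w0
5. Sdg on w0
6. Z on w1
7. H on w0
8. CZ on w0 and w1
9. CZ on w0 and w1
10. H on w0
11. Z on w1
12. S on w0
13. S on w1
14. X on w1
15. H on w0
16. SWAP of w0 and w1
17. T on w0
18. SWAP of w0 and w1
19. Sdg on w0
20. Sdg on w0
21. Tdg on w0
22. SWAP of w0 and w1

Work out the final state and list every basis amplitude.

The resulting statevector has amplitude 0 on |00>, 0 on |01>, sqrt(2)*exp(I*pi/4)/2 on |10>, -sqrt(2)/2 on |11>. Key observation: gates 5-12 undo each other exactly, leaving only the rest of the circuit to track.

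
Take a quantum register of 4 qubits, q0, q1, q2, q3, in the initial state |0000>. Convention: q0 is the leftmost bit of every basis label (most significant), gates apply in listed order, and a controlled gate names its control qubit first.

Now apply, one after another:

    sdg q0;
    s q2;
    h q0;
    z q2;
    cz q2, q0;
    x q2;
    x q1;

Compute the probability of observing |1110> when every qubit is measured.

A full measurement returns |1110> with probability 1/2.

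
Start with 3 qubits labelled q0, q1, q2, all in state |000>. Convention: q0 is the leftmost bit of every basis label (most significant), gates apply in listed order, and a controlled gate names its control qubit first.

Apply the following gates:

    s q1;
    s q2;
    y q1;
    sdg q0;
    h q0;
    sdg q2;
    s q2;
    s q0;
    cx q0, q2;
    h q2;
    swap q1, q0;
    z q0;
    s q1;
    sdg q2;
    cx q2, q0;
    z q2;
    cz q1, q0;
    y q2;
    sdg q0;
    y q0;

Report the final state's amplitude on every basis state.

The resulting statevector has amplitude 0 on |000>, -1/2 on |001>, 0 on |010>, -1/2 on |011>, 1/2 on |100>, 0 on |101>, 1/2 on |110>, 0 on |111>.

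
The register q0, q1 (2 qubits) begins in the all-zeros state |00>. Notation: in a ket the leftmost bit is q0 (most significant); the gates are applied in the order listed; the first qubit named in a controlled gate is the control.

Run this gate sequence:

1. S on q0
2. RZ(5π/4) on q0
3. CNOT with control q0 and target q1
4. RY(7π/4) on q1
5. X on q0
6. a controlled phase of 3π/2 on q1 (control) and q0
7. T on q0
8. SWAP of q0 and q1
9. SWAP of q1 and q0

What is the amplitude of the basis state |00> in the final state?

|00> carries amplitude 0 in the final state.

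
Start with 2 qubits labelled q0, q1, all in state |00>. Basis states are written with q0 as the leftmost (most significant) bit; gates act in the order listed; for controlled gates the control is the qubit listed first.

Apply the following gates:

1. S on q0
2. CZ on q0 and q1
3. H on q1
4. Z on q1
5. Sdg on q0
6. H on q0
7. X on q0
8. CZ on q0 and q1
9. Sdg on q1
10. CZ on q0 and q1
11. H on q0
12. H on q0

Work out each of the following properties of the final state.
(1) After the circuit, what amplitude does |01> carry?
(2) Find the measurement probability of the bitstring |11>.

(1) The final state's coefficient on |01> equals I/2.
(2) The probability of measuring |11> is 1/4.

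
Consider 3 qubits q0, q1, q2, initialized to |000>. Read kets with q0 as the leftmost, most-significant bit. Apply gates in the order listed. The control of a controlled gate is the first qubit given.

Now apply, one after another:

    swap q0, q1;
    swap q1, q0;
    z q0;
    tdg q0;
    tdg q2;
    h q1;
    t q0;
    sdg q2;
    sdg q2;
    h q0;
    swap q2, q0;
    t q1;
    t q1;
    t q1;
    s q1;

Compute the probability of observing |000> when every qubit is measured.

A full measurement returns |000> with probability 1/4.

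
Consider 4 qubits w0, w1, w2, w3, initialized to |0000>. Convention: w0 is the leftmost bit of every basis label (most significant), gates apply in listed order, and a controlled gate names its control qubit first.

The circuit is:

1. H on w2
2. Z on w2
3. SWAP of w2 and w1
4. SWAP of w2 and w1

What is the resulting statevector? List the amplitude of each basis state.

After the circuit, the state carries amplitude sqrt(2)/2 on |0000>, -sqrt(2)/2 on |0010>, and 0 on every other basis state. Key observation: steps 3-4 multiply out to the identity, so the circuit reduces to the remaining gates.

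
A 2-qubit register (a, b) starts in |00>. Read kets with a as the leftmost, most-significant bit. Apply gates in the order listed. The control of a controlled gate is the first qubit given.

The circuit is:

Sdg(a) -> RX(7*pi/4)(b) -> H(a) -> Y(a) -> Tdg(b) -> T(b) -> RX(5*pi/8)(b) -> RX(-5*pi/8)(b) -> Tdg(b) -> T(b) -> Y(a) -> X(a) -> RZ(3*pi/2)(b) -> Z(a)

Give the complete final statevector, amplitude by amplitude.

The final amplitudes are -sqrt(2)*sqrt(sqrt(2)/4 + 1/2)*exp(-3*I*pi/4)*cos(5*pi/16)**2/2 - sqrt(2)*sqrt(sqrt(2)/4 + 1/2)*exp(-3*I*pi/4)*sin(5*pi/16)**2/2 on |00>, -sqrt(2)*I*sqrt(1/2 - sqrt(2)/4)*exp(3*I*pi/4)*cos(5*pi/16)**2/2 - sqrt(2)*I*sqrt(1/2 - sqrt(2)/4)*exp(3*I*pi/4)*sin(5*pi/16)**2/2 on |01>, sqrt(2)*sqrt(sqrt(2)/4 + 1/2)*exp(-3*I*pi/4)*sin(5*pi/16)**2/2 + sqrt(2)*sqrt(sqrt(2)/4 + 1/2)*exp(-3*I*pi/4)*cos(5*pi/16)**2/2 on |10>, sqrt(2)*I*sqrt(1/2 - sqrt(2)/4)*exp(3*I*pi/4)*sin(5*pi/16)**2/2 + sqrt(2)*I*sqrt(1/2 - sqrt(2)/4)*exp(3*I*pi/4)*cos(5*pi/16)**2/2 on |11>. Key observation: the block from step 4 through step 11 cancels to the identity and can be dropped.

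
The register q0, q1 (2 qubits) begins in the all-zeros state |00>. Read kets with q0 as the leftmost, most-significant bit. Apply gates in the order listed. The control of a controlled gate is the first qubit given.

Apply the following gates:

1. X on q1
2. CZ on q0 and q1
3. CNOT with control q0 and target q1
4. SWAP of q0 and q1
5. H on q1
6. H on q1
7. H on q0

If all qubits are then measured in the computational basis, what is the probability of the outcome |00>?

The probability of measuring |00> is 1/2.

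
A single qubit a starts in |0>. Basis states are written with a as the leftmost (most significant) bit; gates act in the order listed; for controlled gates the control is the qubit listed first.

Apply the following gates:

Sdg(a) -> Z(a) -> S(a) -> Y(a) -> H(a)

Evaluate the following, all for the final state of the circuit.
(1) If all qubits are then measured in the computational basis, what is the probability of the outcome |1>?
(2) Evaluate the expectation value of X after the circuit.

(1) The probability of measuring |1> is 1/2.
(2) The observable X averages to -1.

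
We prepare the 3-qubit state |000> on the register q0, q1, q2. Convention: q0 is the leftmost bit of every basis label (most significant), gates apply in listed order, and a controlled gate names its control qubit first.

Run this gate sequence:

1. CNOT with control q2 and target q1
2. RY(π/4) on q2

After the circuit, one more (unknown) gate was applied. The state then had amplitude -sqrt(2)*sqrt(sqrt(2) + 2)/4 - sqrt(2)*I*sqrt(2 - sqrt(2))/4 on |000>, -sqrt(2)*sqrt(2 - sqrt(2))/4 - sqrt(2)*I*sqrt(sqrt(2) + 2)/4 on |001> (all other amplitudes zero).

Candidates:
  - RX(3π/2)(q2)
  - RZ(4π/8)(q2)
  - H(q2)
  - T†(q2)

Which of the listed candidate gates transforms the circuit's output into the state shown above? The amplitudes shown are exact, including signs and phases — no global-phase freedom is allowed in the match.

It was RX(3π/2)(q2) that produced the state shown.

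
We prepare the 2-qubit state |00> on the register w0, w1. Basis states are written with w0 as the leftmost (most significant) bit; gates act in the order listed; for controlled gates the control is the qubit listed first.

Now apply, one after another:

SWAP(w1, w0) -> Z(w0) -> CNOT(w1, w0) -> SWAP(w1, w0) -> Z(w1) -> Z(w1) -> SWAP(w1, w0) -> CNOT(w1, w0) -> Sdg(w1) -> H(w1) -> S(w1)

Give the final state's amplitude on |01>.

|01> carries amplitude sqrt(2)*I/2 in the final state. Key observation: gates 3-8 undo each other exactly, leaving only the rest of the circuit to track.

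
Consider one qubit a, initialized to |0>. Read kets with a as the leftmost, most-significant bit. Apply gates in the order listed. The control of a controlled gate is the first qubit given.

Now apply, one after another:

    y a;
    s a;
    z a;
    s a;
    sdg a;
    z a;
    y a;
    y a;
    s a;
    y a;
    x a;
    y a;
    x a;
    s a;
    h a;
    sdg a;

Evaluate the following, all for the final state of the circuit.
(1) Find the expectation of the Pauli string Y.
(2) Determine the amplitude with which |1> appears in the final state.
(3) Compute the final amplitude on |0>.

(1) The expectation value of Y is 1.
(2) The amplitude on |1> is -sqrt(2)*I/2.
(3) The amplitude on |0> is -sqrt(2)/2.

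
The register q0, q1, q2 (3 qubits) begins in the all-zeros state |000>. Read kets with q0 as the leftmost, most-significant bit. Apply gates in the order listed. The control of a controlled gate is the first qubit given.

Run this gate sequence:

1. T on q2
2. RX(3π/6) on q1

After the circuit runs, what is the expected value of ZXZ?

In the final state, ZXZ has expectation 0.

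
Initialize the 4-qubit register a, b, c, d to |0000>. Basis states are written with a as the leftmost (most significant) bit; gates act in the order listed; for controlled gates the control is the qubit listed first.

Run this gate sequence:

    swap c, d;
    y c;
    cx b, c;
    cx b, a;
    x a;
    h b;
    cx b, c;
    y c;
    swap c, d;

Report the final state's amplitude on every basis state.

After the circuit, the state carries amplitude sqrt(2)/2 on |1000>, -sqrt(2)/2 on |1101>, and 0 on every other basis state.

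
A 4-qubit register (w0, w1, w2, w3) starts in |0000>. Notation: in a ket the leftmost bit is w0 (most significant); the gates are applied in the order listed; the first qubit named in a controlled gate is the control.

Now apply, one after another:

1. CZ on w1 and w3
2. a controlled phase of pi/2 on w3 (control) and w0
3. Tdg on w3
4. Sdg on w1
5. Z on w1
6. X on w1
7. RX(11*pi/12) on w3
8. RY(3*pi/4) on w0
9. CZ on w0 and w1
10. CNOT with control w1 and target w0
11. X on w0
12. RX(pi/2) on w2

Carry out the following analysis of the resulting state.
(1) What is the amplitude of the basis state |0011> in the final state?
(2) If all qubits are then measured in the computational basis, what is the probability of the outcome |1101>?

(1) |0011> carries amplitude 0 in the final state.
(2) Outcome |1101> occurs with probability sqrt(3)/32 + sqrt(6)/32 + 3*sqrt(2)/32 + 5/32.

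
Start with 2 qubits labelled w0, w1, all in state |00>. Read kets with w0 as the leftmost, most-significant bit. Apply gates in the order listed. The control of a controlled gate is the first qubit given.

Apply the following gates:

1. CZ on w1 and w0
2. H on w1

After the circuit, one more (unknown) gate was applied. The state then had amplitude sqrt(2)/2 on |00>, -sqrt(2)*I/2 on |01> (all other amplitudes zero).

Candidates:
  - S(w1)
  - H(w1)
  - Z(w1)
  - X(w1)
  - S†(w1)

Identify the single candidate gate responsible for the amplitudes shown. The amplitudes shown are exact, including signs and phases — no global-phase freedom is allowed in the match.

It was S†(w1) that produced the state shown.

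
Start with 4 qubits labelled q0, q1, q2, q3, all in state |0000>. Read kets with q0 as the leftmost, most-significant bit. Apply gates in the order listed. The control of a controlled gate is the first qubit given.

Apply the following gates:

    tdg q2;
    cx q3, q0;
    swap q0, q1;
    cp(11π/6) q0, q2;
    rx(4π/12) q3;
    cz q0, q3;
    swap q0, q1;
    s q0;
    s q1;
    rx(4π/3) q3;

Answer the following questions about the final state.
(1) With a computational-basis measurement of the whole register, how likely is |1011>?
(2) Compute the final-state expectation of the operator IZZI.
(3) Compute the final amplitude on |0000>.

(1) Outcome |1011> occurs with probability 0.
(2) In the final state, IZZI has expectation 1.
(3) The amplitude on |0000> is -sqrt(3)/2.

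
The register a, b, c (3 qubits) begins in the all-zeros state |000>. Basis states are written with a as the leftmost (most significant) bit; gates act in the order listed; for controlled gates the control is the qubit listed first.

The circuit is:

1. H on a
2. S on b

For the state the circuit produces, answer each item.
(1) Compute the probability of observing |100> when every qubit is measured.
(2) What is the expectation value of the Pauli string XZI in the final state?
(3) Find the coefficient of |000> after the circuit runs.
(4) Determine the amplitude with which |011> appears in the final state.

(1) Outcome |100> occurs with probability 1/2.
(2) The observable XZI averages to 1.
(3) The final state's coefficient on |000> equals sqrt(2)/2.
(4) The final state's coefficient on |011> equals 0.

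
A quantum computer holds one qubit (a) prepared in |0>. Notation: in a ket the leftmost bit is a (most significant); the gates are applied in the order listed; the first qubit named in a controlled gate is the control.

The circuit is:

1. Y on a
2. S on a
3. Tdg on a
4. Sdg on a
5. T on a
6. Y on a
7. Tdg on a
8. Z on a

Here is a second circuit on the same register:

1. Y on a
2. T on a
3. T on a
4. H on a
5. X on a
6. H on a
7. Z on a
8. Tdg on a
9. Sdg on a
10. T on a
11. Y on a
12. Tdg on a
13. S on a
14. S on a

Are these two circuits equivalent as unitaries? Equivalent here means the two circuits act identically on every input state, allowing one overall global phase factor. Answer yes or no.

Yes: on every input state the two circuits agree up to one overall phase factor.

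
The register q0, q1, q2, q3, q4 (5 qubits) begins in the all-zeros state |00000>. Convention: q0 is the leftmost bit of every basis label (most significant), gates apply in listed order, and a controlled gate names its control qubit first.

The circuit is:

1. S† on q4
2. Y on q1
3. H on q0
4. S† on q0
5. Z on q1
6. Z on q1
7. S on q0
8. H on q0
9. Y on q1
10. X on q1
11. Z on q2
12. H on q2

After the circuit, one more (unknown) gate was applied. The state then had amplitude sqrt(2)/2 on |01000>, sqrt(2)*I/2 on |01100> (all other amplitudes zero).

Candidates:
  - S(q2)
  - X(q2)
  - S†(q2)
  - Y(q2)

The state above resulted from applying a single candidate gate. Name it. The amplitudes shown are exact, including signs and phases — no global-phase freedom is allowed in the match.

It was S(q2) that produced the state shown.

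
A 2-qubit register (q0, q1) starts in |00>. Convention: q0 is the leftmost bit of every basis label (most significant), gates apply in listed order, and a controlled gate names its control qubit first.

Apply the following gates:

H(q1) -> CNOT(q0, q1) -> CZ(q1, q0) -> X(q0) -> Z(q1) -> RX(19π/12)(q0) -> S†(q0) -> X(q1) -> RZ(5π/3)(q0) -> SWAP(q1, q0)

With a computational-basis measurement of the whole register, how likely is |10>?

A full measurement returns |10> with probability -sqrt(6)/16 + sqrt(2)/16 + 1/4.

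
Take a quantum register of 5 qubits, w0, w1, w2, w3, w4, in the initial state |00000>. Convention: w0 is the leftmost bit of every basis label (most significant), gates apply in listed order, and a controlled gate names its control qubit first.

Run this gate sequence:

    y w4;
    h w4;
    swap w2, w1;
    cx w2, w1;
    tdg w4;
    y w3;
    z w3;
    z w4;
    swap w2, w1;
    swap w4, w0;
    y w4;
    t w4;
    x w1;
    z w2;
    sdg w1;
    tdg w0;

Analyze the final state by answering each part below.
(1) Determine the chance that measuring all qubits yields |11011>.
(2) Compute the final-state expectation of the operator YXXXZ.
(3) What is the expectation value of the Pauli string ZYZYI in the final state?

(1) A full measurement returns |11011> with probability 1/2.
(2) The expectation value of YXXXZ is 0.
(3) The observable ZYZYI averages to 0.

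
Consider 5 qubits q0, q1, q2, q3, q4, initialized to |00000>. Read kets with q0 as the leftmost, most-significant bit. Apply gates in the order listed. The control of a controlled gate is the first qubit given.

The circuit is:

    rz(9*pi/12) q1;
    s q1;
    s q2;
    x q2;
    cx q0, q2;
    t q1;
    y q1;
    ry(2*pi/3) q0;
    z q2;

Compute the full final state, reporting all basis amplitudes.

The resulting statevector has amplitude -exp(I*pi/8)/2 on |01100>, -sqrt(3)*exp(I*pi/8)/2 on |11100>, and 0 on every other basis state.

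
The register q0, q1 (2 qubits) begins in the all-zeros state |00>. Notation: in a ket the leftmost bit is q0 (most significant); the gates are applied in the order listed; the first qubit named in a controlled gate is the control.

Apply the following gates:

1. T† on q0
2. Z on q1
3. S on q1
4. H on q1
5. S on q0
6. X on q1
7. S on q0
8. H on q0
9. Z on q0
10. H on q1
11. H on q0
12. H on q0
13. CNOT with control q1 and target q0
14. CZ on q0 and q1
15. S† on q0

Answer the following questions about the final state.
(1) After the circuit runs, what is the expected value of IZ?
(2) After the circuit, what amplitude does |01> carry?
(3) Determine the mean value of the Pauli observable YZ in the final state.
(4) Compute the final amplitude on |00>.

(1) The expectation value of IZ is 1. Key observation: steps 11-12 multiply out to the identity, so the circuit reduces to the remaining gates.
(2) |01> carries amplitude 0 in the final state.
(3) In the final state, YZ has expectation 1.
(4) The amplitude on |00> is sqrt(2)/2.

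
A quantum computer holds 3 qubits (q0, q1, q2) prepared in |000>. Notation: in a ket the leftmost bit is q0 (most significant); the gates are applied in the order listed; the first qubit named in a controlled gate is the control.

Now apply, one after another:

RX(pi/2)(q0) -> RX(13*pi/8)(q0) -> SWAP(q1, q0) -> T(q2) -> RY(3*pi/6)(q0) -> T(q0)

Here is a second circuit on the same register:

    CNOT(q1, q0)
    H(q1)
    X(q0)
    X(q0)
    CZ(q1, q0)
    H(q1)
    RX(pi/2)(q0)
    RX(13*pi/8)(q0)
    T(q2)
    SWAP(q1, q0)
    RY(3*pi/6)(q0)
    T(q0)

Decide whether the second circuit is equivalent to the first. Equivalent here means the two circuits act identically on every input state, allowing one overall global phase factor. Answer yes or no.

No: there is an input state on which the two circuits produce genuinely different outputs (not merely differing by a phase).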